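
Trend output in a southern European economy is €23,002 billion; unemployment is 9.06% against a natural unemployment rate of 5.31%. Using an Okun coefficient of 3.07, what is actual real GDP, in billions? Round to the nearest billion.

€20,354 billion

Unemployment gap = 9.06 - 5.31 = 3.75 points, so the output gap is -3.07 × 3.75 = -11.5125%.
Actual GDP = 23002 × (1 - 11.5125/100) = 23002 × 0.884875 ≈ 20354 billion.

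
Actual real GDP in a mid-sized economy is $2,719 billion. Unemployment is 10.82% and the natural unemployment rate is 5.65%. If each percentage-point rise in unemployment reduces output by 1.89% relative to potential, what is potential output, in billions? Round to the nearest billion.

$3,013 billion

Unemployment gap = 10.82 - 5.65 = 5.17 points, so output gap = -1.89 × 5.17 = -9.7713%.
Since Y = Y* × (1 + gap/100), Y* = 2719/0.902287 ≈ 3013 billion.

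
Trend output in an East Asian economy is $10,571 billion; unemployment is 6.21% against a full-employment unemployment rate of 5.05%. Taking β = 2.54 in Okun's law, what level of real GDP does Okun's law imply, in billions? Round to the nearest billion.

$10,260 billion

Unemployment gap = 6.21 - 5.05 = 1.16 points, so the output gap is -2.54 × 1.16 = -2.9464%.
Actual GDP = 10571 × (1 - 2.9464/100) = 10571 × 0.970536 ≈ 10260 billion.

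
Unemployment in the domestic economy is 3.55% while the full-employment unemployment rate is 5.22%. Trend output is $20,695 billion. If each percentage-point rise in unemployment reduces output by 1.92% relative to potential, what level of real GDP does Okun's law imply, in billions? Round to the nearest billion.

$21,359 billion

Unemployment gap = 3.55 - 5.22 = -1.67 points, so the output gap is -1.92 × (-1.67) = 3.2064%.
Actual GDP = 20695 × (1 + 3.2064/100) = 20695 × 1.032064 ≈ 21359 billion.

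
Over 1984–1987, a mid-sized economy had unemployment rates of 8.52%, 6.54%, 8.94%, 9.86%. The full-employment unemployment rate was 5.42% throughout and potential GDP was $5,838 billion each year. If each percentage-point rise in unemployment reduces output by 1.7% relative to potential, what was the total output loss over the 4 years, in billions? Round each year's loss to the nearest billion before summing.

$1,209 billion

Year 1984: gap = -1.7 × (8.52 - 5.42) = -5.27%, loss ≈ 5838 × 5.27/100 ≈ 308.
Year 1985: gap = -1.7 × (6.54 - 5.42) = -1.904%, loss ≈ 5838 × 1.904/100 ≈ 111.
Year 1986: gap = -1.7 × (8.94 - 5.42) = -5.984%, loss ≈ 5838 × 5.984/100 ≈ 349.
Year 1987: gap = -1.7 × (9.86 - 5.42) = -7.548%, loss ≈ 5838 × 7.548/100 ≈ 441.
Total lost output = 308 + 111 + 349 + 441 = 1209 billion.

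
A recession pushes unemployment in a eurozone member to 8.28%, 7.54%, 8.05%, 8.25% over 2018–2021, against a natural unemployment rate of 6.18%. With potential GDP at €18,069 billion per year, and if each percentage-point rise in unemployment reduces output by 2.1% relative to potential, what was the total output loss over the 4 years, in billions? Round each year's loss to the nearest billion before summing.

€2,808 billion

Year 2018: gap = -2.1 × (8.28 - 6.18) = -4.41%, loss ≈ 18069 × 4.41/100 ≈ 797.
Year 2019: gap = -2.1 × (7.54 - 6.18) = -2.856%, loss ≈ 18069 × 2.856/100 ≈ 516.
Year 2020: gap = -2.1 × (8.05 - 6.18) = -3.927%, loss ≈ 18069 × 3.927/100 ≈ 710.
Year 2021: gap = -2.1 × (8.25 - 6.18) = -4.347%, loss ≈ 18069 × 4.347/100 ≈ 785.
Total lost output = 797 + 516 + 710 + 785 = 2808 billion.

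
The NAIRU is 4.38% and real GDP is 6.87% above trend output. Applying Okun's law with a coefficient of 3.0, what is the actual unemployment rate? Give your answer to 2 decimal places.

From Okun's law, u - u* = -(output gap)/β = -(6.87)/3.0 = -2.29 points.
So u = 4.38 - 2.29 = 2.09%.

2.09%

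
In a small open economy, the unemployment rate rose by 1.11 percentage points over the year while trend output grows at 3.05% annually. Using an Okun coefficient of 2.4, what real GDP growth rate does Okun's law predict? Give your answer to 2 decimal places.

Growth-rate Okun's law: g_Y = g_Y* - β × Δu.
g_Y = 3.05 - 2.4 × (1.11) = 3.05 - 2.664 = 0.386%, i.e. 0.39% to 2 d.p.

0.39%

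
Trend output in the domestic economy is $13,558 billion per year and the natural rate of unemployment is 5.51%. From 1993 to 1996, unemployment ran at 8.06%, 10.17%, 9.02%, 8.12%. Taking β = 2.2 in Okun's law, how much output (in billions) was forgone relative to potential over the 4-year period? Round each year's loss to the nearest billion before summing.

Year 1993: gap = -2.2 × (8.06 - 5.51) = -5.61%, loss ≈ 13558 × 5.61/100 ≈ 761.
Year 1994: gap = -2.2 × (10.17 - 5.51) = -10.252%, loss ≈ 13558 × 10.252/100 ≈ 1390.
Year 1995: gap = -2.2 × (9.02 - 5.51) = -7.722%, loss ≈ 13558 × 7.722/100 ≈ 1047.
Year 1996: gap = -2.2 × (8.12 - 5.51) = -5.742%, loss ≈ 13558 × 5.742/100 ≈ 779.
Total lost output = 761 + 1390 + 1047 + 779 = 3977 billion.

$3,977 billion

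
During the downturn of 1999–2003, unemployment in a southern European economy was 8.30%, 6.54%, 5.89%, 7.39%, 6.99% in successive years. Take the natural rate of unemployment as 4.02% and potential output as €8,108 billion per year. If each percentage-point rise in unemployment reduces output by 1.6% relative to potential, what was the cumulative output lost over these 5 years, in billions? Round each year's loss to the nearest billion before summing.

Year 1999: gap = -1.6 × (8.3 - 4.02) = -6.848%, loss ≈ 8108 × 6.848/100 ≈ 555.
Year 2000: gap = -1.6 × (6.54 - 4.02) = -4.032%, loss ≈ 8108 × 4.032/100 ≈ 327.
Year 2001: gap = -1.6 × (5.89 - 4.02) = -2.992%, loss ≈ 8108 × 2.992/100 ≈ 243.
Year 2002: gap = -1.6 × (7.39 - 4.02) = -5.392%, loss ≈ 8108 × 5.392/100 ≈ 437.
Year 2003: gap = -1.6 × (6.99 - 4.02) = -4.752%, loss ≈ 8108 × 4.752/100 ≈ 385.
Total lost output = 555 + 327 + 243 + 437 + 385 = 1947 billion.

€1,947 billion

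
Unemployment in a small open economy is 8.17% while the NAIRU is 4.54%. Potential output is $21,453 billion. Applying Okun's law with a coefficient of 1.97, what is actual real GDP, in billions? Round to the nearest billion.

Unemployment gap = 8.17 - 4.54 = 3.63 points, so the output gap is -1.97 × 3.63 = -7.1511%.
Actual GDP = 21453 × (1 - 7.1511/100) = 21453 × 0.928489 ≈ 19919 billion.

$19,919 billion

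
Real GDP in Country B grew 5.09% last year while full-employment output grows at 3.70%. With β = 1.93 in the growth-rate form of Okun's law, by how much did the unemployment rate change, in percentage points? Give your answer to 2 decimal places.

-0.72 percentage points

Growth-rate Okun's law: g_Y = g_Y* - β × Δu, so Δu = (g_Y* - g_Y)/β.
Δu = (3.7 - 5.09)/1.93 = -1.39/1.93 = -0.72 percentage points.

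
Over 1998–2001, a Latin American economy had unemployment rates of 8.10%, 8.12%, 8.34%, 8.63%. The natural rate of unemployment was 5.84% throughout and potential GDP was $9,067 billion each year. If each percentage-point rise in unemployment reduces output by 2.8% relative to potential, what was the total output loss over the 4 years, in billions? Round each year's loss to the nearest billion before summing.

Year 1998: gap = -2.8 × (8.1 - 5.84) = -6.328%, loss ≈ 9067 × 6.328/100 ≈ 574.
Year 1999: gap = -2.8 × (8.12 - 5.84) = -6.384%, loss ≈ 9067 × 6.384/100 ≈ 579.
Year 2000: gap = -2.8 × (8.34 - 5.84) = -7%, loss ≈ 9067 × 7/100 ≈ 635.
Year 2001: gap = -2.8 × (8.63 - 5.84) = -7.812%, loss ≈ 9067 × 7.812/100 ≈ 708.
Total lost output = 574 + 579 + 635 + 708 = 2496 billion.

$2,496 billion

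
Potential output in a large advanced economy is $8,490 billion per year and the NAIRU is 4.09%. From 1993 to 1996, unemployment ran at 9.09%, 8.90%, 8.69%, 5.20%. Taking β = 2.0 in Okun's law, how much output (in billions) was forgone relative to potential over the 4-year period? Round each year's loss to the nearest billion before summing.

$2,635 billion

Year 1993: gap = -2.0 × (9.09 - 4.09) = -10%, loss ≈ 8490 × 10/100 ≈ 849.
Year 1994: gap = -2.0 × (8.9 - 4.09) = -9.62%, loss ≈ 8490 × 9.62/100 ≈ 817.
Year 1995: gap = -2.0 × (8.69 - 4.09) = -9.2%, loss ≈ 8490 × 9.2/100 ≈ 781.
Year 1996: gap = -2.0 × (5.2 - 4.09) = -2.22%, loss ≈ 8490 × 2.22/100 ≈ 188.
Total lost output = 849 + 817 + 781 + 188 = 2635 billion.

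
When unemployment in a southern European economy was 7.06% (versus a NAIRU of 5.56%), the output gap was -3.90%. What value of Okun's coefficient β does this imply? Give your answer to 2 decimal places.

Okun's law: output gap = -β × (u - u*).
-3.90 = -β × (7.06 - 5.56) = -β × 1.5, so β = 3.9/1.5 = 2.60.

β ≈ 2.60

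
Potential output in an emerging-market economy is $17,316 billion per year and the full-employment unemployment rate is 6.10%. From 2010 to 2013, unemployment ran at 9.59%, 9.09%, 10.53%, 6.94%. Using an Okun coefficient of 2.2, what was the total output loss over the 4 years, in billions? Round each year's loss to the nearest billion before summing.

$4,477 billion

Year 2010: gap = -2.2 × (9.59 - 6.1) = -7.678%, loss ≈ 17316 × 7.678/100 ≈ 1330.
Year 2011: gap = -2.2 × (9.09 - 6.1) = -6.578%, loss ≈ 17316 × 6.578/100 ≈ 1139.
Year 2012: gap = -2.2 × (10.53 - 6.1) = -9.746%, loss ≈ 17316 × 9.746/100 ≈ 1688.
Year 2013: gap = -2.2 × (6.94 - 6.1) = -1.848%, loss ≈ 17316 × 1.848/100 ≈ 320.
Total lost output = 1330 + 1139 + 1688 + 320 = 4477 billion.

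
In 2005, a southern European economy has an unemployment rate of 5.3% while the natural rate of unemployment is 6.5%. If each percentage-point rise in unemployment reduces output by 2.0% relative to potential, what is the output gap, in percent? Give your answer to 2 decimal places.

2.40%

The unemployment gap is 5.3 - 6.5 = -1.2 percentage points.
Okun's law gives an output gap of -2 × (-1.2) = 2.4%, i.e. 2.40% above potential.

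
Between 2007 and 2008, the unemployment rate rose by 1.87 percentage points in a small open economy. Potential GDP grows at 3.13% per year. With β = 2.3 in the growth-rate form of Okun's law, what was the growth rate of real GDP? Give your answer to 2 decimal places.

-1.17%

Growth-rate Okun's law: g_Y = g_Y* - β × Δu.
g_Y = 3.13 - 2.3 × (1.87) = 3.13 - 4.301 = -1.171%, i.e. -1.17% to 2 d.p.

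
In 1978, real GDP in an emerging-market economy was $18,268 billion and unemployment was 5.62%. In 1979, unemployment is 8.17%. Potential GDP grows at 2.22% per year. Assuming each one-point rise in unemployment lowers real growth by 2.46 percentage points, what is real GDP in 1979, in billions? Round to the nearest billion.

Δu = 8.17 - 5.62 = 2.55 points.
Okun's law (growth form): g_Y = g_Y* - β × Δu = 2.22 - 2.46 × (2.55) = 2.22 - 6.273 = -4.053%.
Real GDP in the next year = 18268 × (1 - 4.053/100) = 18268 × 0.95947 ≈ 17528 billion.

$17,528 billion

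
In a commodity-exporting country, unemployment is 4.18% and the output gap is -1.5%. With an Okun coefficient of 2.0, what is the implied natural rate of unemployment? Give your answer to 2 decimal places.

From Okun's law, u - u* = -(output gap)/β = -(-1.5)/2.0 = 0.75 points.
So u* = 4.18 - 0.75 = 3.43%.

3.43%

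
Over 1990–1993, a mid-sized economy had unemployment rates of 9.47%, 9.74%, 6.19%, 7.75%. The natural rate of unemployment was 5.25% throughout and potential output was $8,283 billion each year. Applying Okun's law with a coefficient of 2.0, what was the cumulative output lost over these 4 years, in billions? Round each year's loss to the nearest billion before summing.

$2,013 billion

Year 1990: gap = -2.0 × (9.47 - 5.25) = -8.44%, loss ≈ 8283 × 8.44/100 ≈ 699.
Year 1991: gap = -2.0 × (9.74 - 5.25) = -8.98%, loss ≈ 8283 × 8.98/100 ≈ 744.
Year 1992: gap = -2.0 × (6.19 - 5.25) = -1.88%, loss ≈ 8283 × 1.88/100 ≈ 156.
Year 1993: gap = -2.0 × (7.75 - 5.25) = -5%, loss ≈ 8283 × 5/100 ≈ 414.
Total lost output = 699 + 744 + 156 + 414 = 2013 billion.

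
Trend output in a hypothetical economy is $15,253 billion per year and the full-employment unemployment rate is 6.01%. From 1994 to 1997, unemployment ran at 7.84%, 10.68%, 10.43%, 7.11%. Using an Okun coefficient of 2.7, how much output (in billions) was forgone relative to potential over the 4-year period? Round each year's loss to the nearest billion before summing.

$4,950 billion

Year 1994: gap = -2.7 × (7.84 - 6.01) = -4.941%, loss ≈ 15253 × 4.941/100 ≈ 754.
Year 1995: gap = -2.7 × (10.68 - 6.01) = -12.609%, loss ≈ 15253 × 12.609/100 ≈ 1923.
Year 1996: gap = -2.7 × (10.43 - 6.01) = -11.934%, loss ≈ 15253 × 11.934/100 ≈ 1820.
Year 1997: gap = -2.7 × (7.11 - 6.01) = -2.97%, loss ≈ 15253 × 2.97/100 ≈ 453.
Total lost output = 754 + 1923 + 1820 + 453 = 4950 billion.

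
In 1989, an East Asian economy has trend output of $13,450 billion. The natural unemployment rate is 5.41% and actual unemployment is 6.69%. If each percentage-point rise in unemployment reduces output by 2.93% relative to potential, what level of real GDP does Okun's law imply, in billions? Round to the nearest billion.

$12,946 billion

Unemployment gap = 6.69 - 5.41 = 1.28 points, so the output gap is -2.93 × 1.28 = -3.7504%.
Actual GDP = 13450 × (1 - 3.7504/100) = 13450 × 0.962496 ≈ 12946 billion.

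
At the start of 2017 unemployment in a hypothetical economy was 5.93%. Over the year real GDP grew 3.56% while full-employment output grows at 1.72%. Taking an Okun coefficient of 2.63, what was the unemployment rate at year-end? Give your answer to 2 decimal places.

5.23%

Growth-rate Okun's law: g_Y = g_Y* - β × Δu, so Δu = (g_Y* - g_Y)/β.
Δu = (1.72 - 3.56)/2.63 = -1.84/2.63 = -0.70 percentage points.
Year-end unemployment = 5.93 - 0.7 = 5.23%.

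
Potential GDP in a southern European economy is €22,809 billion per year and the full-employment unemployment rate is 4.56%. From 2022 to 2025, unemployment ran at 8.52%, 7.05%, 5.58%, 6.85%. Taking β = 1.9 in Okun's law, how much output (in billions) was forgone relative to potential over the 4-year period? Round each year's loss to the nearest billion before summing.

Year 2022: gap = -1.9 × (8.52 - 4.56) = -7.524%, loss ≈ 22809 × 7.524/100 ≈ 1716.
Year 2023: gap = -1.9 × (7.05 - 4.56) = -4.731%, loss ≈ 22809 × 4.731/100 ≈ 1079.
Year 2024: gap = -1.9 × (5.58 - 4.56) = -1.938%, loss ≈ 22809 × 1.938/100 ≈ 442.
Year 2025: gap = -1.9 × (6.85 - 4.56) = -4.351%, loss ≈ 22809 × 4.351/100 ≈ 992.
Total lost output = 1716 + 1079 + 442 + 992 = 4229 billion.

€4,229 billion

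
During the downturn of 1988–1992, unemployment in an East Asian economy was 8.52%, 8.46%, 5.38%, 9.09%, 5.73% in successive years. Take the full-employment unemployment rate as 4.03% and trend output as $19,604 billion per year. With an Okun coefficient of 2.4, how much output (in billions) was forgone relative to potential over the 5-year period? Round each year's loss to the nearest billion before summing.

$8,013 billion

Year 1988: gap = -2.4 × (8.52 - 4.03) = -10.776%, loss ≈ 19604 × 10.776/100 ≈ 2113.
Year 1989: gap = -2.4 × (8.46 - 4.03) = -10.632%, loss ≈ 19604 × 10.632/100 ≈ 2084.
Year 1990: gap = -2.4 × (5.38 - 4.03) = -3.24%, loss ≈ 19604 × 3.24/100 ≈ 635.
Year 1991: gap = -2.4 × (9.09 - 4.03) = -12.144%, loss ≈ 19604 × 12.144/100 ≈ 2381.
Year 1992: gap = -2.4 × (5.73 - 4.03) = -4.08%, loss ≈ 19604 × 4.08/100 ≈ 800.
Total lost output = 2113 + 2084 + 635 + 2381 + 800 = 8013 billion.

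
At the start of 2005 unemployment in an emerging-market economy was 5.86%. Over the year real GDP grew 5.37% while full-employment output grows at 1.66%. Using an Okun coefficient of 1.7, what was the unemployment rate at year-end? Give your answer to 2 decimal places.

3.68%

Growth-rate Okun's law: g_Y = g_Y* - β × Δu, so Δu = (g_Y* - g_Y)/β.
Δu = (1.66 - 5.37)/1.7 = -3.71/1.7 = -2.18 percentage points.
Year-end unemployment = 5.86 - 2.18 = 3.68%.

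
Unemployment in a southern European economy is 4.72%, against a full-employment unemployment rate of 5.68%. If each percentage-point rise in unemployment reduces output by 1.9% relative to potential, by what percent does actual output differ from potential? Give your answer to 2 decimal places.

The unemployment gap is 4.72 - 5.68 = -0.96 percentage points.
Okun's law gives an output gap of -1.9 × (-0.96) = 1.824%, i.e. 1.82% above potential.

1.82%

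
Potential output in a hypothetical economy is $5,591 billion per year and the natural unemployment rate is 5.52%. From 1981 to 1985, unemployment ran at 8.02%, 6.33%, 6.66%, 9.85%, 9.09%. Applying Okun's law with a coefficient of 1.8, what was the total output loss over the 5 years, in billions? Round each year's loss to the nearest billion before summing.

$1,244 billion

Year 1981: gap = -1.8 × (8.02 - 5.52) = -4.5%, loss ≈ 5591 × 4.5/100 ≈ 252.
Year 1982: gap = -1.8 × (6.33 - 5.52) = -1.458%, loss ≈ 5591 × 1.458/100 ≈ 82.
Year 1983: gap = -1.8 × (6.66 - 5.52) = -2.052%, loss ≈ 5591 × 2.052/100 ≈ 115.
Year 1984: gap = -1.8 × (9.85 - 5.52) = -7.794%, loss ≈ 5591 × 7.794/100 ≈ 436.
Year 1985: gap = -1.8 × (9.09 - 5.52) = -6.426%, loss ≈ 5591 × 6.426/100 ≈ 359.
Total lost output = 252 + 82 + 115 + 436 + 359 = 1244 billion.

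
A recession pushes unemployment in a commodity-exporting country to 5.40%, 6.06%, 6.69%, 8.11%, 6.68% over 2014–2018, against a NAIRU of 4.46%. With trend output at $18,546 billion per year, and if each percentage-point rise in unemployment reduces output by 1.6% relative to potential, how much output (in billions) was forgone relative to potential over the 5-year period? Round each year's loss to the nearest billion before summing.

Year 2014: gap = -1.6 × (5.4 - 4.46) = -1.504%, loss ≈ 18546 × 1.504/100 ≈ 279.
Year 2015: gap = -1.6 × (6.06 - 4.46) = -2.56%, loss ≈ 18546 × 2.56/100 ≈ 475.
Year 2016: gap = -1.6 × (6.69 - 4.46) = -3.568%, loss ≈ 18546 × 3.568/100 ≈ 662.
Year 2017: gap = -1.6 × (8.11 - 4.46) = -5.84%, loss ≈ 18546 × 5.84/100 ≈ 1083.
Year 2018: gap = -1.6 × (6.68 - 4.46) = -3.552%, loss ≈ 18546 × 3.552/100 ≈ 659.
Total lost output = 279 + 475 + 662 + 1083 + 659 = 3158 billion.

$3,158 billion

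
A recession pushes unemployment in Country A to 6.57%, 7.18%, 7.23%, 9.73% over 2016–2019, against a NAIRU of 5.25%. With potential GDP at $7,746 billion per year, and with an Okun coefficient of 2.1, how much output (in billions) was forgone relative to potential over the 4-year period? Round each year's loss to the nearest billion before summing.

Year 2016: gap = -2.1 × (6.57 - 5.25) = -2.772%, loss ≈ 7746 × 2.772/100 ≈ 215.
Year 2017: gap = -2.1 × (7.18 - 5.25) = -4.053%, loss ≈ 7746 × 4.053/100 ≈ 314.
Year 2018: gap = -2.1 × (7.23 - 5.25) = -4.158%, loss ≈ 7746 × 4.158/100 ≈ 322.
Year 2019: gap = -2.1 × (9.73 - 5.25) = -9.408%, loss ≈ 7746 × 9.408/100 ≈ 729.
Total lost output = 215 + 314 + 322 + 729 = 1580 billion.

$1,580 billion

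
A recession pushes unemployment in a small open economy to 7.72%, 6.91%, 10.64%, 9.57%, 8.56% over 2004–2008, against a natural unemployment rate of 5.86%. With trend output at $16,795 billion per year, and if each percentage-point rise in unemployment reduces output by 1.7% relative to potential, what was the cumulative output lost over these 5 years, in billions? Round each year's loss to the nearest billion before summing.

$4,026 billion

Year 2004: gap = -1.7 × (7.72 - 5.86) = -3.162%, loss ≈ 16795 × 3.162/100 ≈ 531.
Year 2005: gap = -1.7 × (6.91 - 5.86) = -1.785%, loss ≈ 16795 × 1.785/100 ≈ 300.
Year 2006: gap = -1.7 × (10.64 - 5.86) = -8.126%, loss ≈ 16795 × 8.126/100 ≈ 1365.
Year 2007: gap = -1.7 × (9.57 - 5.86) = -6.307%, loss ≈ 16795 × 6.307/100 ≈ 1059.
Year 2008: gap = -1.7 × (8.56 - 5.86) = -4.59%, loss ≈ 16795 × 4.59/100 ≈ 771.
Total lost output = 531 + 300 + 1365 + 1059 + 771 = 4026 billion.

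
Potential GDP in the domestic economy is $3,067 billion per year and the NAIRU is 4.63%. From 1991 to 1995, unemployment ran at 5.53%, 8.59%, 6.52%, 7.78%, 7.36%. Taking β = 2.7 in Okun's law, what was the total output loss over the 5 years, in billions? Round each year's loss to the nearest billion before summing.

$1,047 billion

Year 1991: gap = -2.7 × (5.53 - 4.63) = -2.43%, loss ≈ 3067 × 2.43/100 ≈ 75.
Year 1992: gap = -2.7 × (8.59 - 4.63) = -10.692%, loss ≈ 3067 × 10.692/100 ≈ 328.
Year 1993: gap = -2.7 × (6.52 - 4.63) = -5.103%, loss ≈ 3067 × 5.103/100 ≈ 157.
Year 1994: gap = -2.7 × (7.78 - 4.63) = -8.505%, loss ≈ 3067 × 8.505/100 ≈ 261.
Year 1995: gap = -2.7 × (7.36 - 4.63) = -7.371%, loss ≈ 3067 × 7.371/100 ≈ 226.
Total lost output = 75 + 328 + 157 + 261 + 226 = 1047 billion.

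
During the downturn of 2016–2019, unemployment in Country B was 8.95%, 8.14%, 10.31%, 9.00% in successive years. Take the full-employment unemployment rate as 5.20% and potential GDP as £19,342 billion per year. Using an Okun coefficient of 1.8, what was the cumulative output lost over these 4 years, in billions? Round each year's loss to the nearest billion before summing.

£5,432 billion

Year 2016: gap = -1.8 × (8.95 - 5.2) = -6.75%, loss ≈ 19342 × 6.75/100 ≈ 1306.
Year 2017: gap = -1.8 × (8.14 - 5.2) = -5.292%, loss ≈ 19342 × 5.292/100 ≈ 1024.
Year 2018: gap = -1.8 × (10.31 - 5.2) = -9.198%, loss ≈ 19342 × 9.198/100 ≈ 1779.
Year 2019: gap = -1.8 × (9 - 5.2) = -6.84%, loss ≈ 19342 × 6.84/100 ≈ 1323.
Total lost output = 1306 + 1024 + 1779 + 1323 = 5432 billion.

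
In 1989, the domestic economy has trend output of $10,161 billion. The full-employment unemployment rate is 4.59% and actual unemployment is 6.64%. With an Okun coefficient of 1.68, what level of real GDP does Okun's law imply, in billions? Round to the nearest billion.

$9,811 billion

Unemployment gap = 6.64 - 4.59 = 2.05 points, so the output gap is -1.68 × 2.05 = -3.444%.
Actual GDP = 10161 × (1 - 3.444/100) = 10161 × 0.96556 ≈ 9811 billion.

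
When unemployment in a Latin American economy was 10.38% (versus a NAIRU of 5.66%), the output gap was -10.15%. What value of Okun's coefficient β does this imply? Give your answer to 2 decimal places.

Okun's law: output gap = -β × (u - u*).
-10.15 = -β × (10.38 - 5.66) = -β × 4.72, so β = 10.15/4.72 = 2.15.

β ≈ 2.15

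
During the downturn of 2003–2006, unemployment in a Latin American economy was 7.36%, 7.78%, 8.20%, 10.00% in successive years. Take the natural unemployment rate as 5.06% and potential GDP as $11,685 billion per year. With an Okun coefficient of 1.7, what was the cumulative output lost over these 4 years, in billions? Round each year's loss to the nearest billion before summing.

Year 2003: gap = -1.7 × (7.36 - 5.06) = -3.91%, loss ≈ 11685 × 3.91/100 ≈ 457.
Year 2004: gap = -1.7 × (7.78 - 5.06) = -4.624%, loss ≈ 11685 × 4.624/100 ≈ 540.
Year 2005: gap = -1.7 × (8.2 - 5.06) = -5.338%, loss ≈ 11685 × 5.338/100 ≈ 624.
Year 2006: gap = -1.7 × (10 - 5.06) = -8.398%, loss ≈ 11685 × 8.398/100 ≈ 981.
Total lost output = 457 + 540 + 624 + 981 = 2602 billion.

$2,602 billion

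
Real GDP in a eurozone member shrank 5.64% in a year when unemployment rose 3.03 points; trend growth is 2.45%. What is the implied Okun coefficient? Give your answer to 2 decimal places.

Growth form: g_Y = g_Y* - β × Δu, so β = (g_Y* - g_Y)/Δu.
β = (2.45 + 5.64)/3.03 = 8.09/3.03 = 2.67.

β ≈ 2.67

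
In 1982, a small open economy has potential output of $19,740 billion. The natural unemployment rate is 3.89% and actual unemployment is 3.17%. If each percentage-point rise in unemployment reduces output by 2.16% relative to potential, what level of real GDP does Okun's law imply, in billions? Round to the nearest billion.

Unemployment gap = 3.17 - 3.89 = -0.72 points, so the output gap is -2.16 × (-0.72) = 1.5552%.
Actual GDP = 19740 × (1 + 1.5552/100) = 19740 × 1.015552 ≈ 20047 billion.

$20,047 billion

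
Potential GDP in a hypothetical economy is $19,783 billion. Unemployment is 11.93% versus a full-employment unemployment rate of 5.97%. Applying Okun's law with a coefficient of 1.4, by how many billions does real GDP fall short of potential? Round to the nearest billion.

Output gap = -1.4 × (11.93 - 5.97) = -1.4 × 5.96 = -8.344%.
Actual GDP ≈ 19783 × 0.91656 ≈ 18132 billion, so the shortfall is 19783 - 18132 = 1651 billion.

$1,651 billion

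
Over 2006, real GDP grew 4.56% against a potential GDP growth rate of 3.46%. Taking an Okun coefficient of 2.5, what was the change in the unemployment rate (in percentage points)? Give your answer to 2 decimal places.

-0.44 percentage points

Growth-rate Okun's law: g_Y = g_Y* - β × Δu, so Δu = (g_Y* - g_Y)/β.
Δu = (3.46 - 4.56)/2.5 = -1.1/2.5 = -0.44 percentage points.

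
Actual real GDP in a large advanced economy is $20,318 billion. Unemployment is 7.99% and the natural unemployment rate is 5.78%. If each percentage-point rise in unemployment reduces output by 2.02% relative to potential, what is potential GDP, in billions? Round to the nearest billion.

$21,267 billion

Unemployment gap = 7.99 - 5.78 = 2.21 points, so output gap = -2.02 × 2.21 = -4.4642%.
Since Y = Y* × (1 + gap/100), Y* = 20318/0.955358 ≈ 21267 billion.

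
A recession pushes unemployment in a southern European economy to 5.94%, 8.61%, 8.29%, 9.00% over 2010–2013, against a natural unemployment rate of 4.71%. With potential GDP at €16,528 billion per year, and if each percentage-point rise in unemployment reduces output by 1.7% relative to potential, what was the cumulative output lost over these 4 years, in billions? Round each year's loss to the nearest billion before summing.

Year 2010: gap = -1.7 × (5.94 - 4.71) = -2.091%, loss ≈ 16528 × 2.091/100 ≈ 346.
Year 2011: gap = -1.7 × (8.61 - 4.71) = -6.63%, loss ≈ 16528 × 6.63/100 ≈ 1096.
Year 2012: gap = -1.7 × (8.29 - 4.71) = -6.086%, loss ≈ 16528 × 6.086/100 ≈ 1006.
Year 2013: gap = -1.7 × (9 - 4.71) = -7.293%, loss ≈ 16528 × 7.293/100 ≈ 1205.
Total lost output = 346 + 1096 + 1006 + 1205 = 3653 billion.

€3,653 billion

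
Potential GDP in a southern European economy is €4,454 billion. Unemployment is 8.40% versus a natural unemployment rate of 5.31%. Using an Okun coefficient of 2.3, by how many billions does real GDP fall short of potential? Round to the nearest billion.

Output gap = -2.3 × (8.4 - 5.31) = -2.3 × 3.09 = -7.107%.
Actual GDP ≈ 4454 × 0.92893 ≈ 4137 billion, so the shortfall is 4454 - 4137 = 317 billion.

€317 billion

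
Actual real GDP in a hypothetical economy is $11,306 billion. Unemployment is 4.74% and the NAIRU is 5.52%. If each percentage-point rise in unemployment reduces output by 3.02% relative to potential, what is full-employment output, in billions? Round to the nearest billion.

$11,046 billion

Unemployment gap = 4.74 - 5.52 = -0.78 points, so output gap = -3.02 × (-0.78) = 2.3556%.
Since Y = Y* × (1 + gap/100), Y* = 11306/1.023556 ≈ 11046 billion.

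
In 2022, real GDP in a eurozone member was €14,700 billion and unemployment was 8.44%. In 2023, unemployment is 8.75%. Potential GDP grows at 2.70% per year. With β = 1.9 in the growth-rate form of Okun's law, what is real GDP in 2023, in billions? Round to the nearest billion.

€15,010 billion

Δu = 8.75 - 8.44 = 0.31 points.
Okun's law (growth form): g_Y = g_Y* - β × Δu = 2.70 - 1.9 × (0.31) = 2.7 - 0.589 = 2.111%.
Real GDP in the next year = 14700 × (1 + 2.111/100) = 14700 × 1.02111 ≈ 15010 billion.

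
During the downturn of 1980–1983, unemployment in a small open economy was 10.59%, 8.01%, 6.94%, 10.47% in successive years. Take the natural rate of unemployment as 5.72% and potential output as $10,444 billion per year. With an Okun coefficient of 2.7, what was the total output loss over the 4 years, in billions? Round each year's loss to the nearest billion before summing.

$3,702 billion

Year 1980: gap = -2.7 × (10.59 - 5.72) = -13.149%, loss ≈ 10444 × 13.149/100 ≈ 1373.
Year 1981: gap = -2.7 × (8.01 - 5.72) = -6.183%, loss ≈ 10444 × 6.183/100 ≈ 646.
Year 1982: gap = -2.7 × (6.94 - 5.72) = -3.294%, loss ≈ 10444 × 3.294/100 ≈ 344.
Year 1983: gap = -2.7 × (10.47 - 5.72) = -12.825%, loss ≈ 10444 × 12.825/100 ≈ 1339.
Total lost output = 1373 + 646 + 344 + 1339 = 3702 billion.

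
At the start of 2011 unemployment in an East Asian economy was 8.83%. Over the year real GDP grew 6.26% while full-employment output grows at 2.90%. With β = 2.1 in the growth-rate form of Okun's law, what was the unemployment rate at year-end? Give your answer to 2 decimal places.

Growth-rate Okun's law: g_Y = g_Y* - β × Δu, so Δu = (g_Y* - g_Y)/β.
Δu = (2.9 - 6.26)/2.1 = -3.36/2.1 = -1.60 percentage points.
Year-end unemployment = 8.83 - 1.6 = 7.23%.

7.23%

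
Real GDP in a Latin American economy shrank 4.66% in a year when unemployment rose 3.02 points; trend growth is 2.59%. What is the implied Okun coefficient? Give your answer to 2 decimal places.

Growth form: g_Y = g_Y* - β × Δu, so β = (g_Y* - g_Y)/Δu.
β = (2.59 + 4.66)/3.02 = 7.25/3.02 = 2.40.

β ≈ 2.40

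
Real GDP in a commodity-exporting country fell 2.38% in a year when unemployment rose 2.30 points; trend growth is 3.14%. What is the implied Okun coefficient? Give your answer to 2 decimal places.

Growth form: g_Y = g_Y* - β × Δu, so β = (g_Y* - g_Y)/Δu.
β = (3.14 + 2.38)/2.30 = 5.52/2.30 = 2.40.

β ≈ 2.40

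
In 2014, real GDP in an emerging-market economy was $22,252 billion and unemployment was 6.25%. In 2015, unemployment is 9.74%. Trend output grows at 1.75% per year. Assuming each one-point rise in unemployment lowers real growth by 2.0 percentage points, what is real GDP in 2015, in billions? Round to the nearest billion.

$21,088 billion

Δu = 9.74 - 6.25 = 3.49 points.
Okun's law (growth form): g_Y = g_Y* - β × Δu = 1.75 - 2.0 × (3.49) = 1.75 - 6.98 = -5.23%.
Real GDP in the next year = 22252 × (1 - 5.23/100) = 22252 × 0.9477 ≈ 21088 billion.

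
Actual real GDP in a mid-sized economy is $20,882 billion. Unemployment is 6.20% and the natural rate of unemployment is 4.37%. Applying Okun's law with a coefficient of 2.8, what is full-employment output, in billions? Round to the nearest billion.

Unemployment gap = 6.2 - 4.37 = 1.83 points, so output gap = -2.8 × 1.83 = -5.124%.
Since Y = Y* × (1 + gap/100), Y* = 20882/0.94876 ≈ 22010 billion.

$22,010 billion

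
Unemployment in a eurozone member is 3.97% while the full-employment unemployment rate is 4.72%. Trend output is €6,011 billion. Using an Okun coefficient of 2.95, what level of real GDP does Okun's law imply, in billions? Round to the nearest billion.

€6,144 billion

Unemployment gap = 3.97 - 4.72 = -0.75 points, so the output gap is -2.95 × (-0.75) = 2.2125%.
Actual GDP = 6011 × (1 + 2.2125/100) = 6011 × 1.022125 ≈ 6144 billion.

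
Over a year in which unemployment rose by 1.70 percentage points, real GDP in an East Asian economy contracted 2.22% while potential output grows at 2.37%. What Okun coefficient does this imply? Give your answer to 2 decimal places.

Growth form: g_Y = g_Y* - β × Δu, so β = (g_Y* - g_Y)/Δu.
β = (2.37 + 2.22)/1.70 = 4.59/1.70 = 2.70.

β ≈ 2.70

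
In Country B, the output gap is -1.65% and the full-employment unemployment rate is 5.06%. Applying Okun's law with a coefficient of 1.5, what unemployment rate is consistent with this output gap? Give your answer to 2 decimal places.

From Okun's law, u - u* = -(output gap)/β = -(-1.65)/1.5 = 1.1 points.
So u = 5.06 + 1.1 = 6.16%.

6.16%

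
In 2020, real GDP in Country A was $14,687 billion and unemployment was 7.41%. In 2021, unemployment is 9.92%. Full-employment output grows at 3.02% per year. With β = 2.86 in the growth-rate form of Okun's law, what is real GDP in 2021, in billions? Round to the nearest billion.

Δu = 9.92 - 7.41 = 2.51 points.
Okun's law (growth form): g_Y = g_Y* - β × Δu = 3.02 - 2.86 × (2.51) = 3.02 - 7.1786 = -4.1586%.
Real GDP in the next year = 14687 × (1 - 4.1586/100) = 14687 × 0.958414 ≈ 14076 billion.

$14,076 billion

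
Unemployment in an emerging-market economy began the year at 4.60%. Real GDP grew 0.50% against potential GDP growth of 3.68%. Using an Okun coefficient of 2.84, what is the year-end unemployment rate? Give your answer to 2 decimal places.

Growth-rate Okun's law: g_Y = g_Y* - β × Δu, so Δu = (g_Y* - g_Y)/β.
Δu = (3.68 - 0.5)/2.84 = 3.18/2.84 = 1.12 percentage points.
Year-end unemployment = 4.6 + 1.12 = 5.72%.

5.72%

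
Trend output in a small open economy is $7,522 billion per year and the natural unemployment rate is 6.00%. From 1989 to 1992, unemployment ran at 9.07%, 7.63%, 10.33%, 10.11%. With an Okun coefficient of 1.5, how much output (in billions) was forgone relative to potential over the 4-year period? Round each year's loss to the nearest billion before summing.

$1,483 billion

Year 1989: gap = -1.5 × (9.07 - 6) = -4.605%, loss ≈ 7522 × 4.605/100 ≈ 346.
Year 1990: gap = -1.5 × (7.63 - 6) = -2.445%, loss ≈ 7522 × 2.445/100 ≈ 184.
Year 1991: gap = -1.5 × (10.33 - 6) = -6.495%, loss ≈ 7522 × 6.495/100 ≈ 489.
Year 1992: gap = -1.5 × (10.11 - 6) = -6.165%, loss ≈ 7522 × 6.165/100 ≈ 464.
Total lost output = 346 + 184 + 489 + 464 = 1483 billion.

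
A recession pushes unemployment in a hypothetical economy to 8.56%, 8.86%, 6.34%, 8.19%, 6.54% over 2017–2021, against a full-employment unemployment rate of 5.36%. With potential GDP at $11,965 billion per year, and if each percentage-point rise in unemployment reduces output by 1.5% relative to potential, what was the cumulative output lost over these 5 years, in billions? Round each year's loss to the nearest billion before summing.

$2,098 billion

Year 2017: gap = -1.5 × (8.56 - 5.36) = -4.8%, loss ≈ 11965 × 4.8/100 ≈ 574.
Year 2018: gap = -1.5 × (8.86 - 5.36) = -5.25%, loss ≈ 11965 × 5.25/100 ≈ 628.
Year 2019: gap = -1.5 × (6.34 - 5.36) = -1.47%, loss ≈ 11965 × 1.47/100 ≈ 176.
Year 2020: gap = -1.5 × (8.19 - 5.36) = -4.245%, loss ≈ 11965 × 4.245/100 ≈ 508.
Year 2021: gap = -1.5 × (6.54 - 5.36) = -1.77%, loss ≈ 11965 × 1.77/100 ≈ 212.
Total lost output = 574 + 628 + 176 + 508 + 212 = 2098 billion.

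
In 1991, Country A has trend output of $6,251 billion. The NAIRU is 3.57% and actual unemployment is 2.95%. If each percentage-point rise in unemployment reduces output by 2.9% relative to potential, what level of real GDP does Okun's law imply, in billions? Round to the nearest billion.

$6,363 billion

Unemployment gap = 2.95 - 3.57 = -0.62 points, so the output gap is -2.9 × (-0.62) = 1.798%.
Actual GDP = 6251 × (1 + 1.798/100) = 6251 × 1.01798 ≈ 6363 billion.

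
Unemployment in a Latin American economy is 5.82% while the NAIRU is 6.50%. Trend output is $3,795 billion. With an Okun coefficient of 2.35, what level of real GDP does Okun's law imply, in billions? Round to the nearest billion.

Unemployment gap = 5.82 - 6.5 = -0.68 points, so the output gap is -2.35 × (-0.68) = 1.598%.
Actual GDP = 3795 × (1 + 1.598/100) = 3795 × 1.01598 ≈ 3856 billion.

$3,856 billion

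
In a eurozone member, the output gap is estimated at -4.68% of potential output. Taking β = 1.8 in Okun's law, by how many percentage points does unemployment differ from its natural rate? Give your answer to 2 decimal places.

2.60 percentage points

Okun's law: output gap = -β × (u - u*), so u - u* = -(output gap)/β.
u - u* = -(-4.68)/1.8 = 2.6 percentage points.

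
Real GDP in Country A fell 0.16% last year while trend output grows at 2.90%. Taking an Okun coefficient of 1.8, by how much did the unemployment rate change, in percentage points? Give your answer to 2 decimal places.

1.70 percentage points

Growth-rate Okun's law: g_Y = g_Y* - β × Δu, so Δu = (g_Y* - g_Y)/β.
Δu = (2.9 + 0.16)/1.8 = 3.06/1.8 = 1.70 percentage points.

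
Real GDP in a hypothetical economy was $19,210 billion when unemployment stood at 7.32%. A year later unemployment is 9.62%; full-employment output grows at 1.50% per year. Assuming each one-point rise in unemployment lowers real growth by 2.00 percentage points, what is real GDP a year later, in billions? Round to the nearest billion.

$18,614 billion

Δu = 9.62 - 7.32 = 2.3 points.
Okun's law (growth form): g_Y = g_Y* - β × Δu = 1.50 - 2.00 × (2.30) = 1.5 - 4.6 = -3.1%.
Real GDP in the next year = 19210 × (1 - 3.1/100) = 19210 × 0.969 ≈ 18614 billion.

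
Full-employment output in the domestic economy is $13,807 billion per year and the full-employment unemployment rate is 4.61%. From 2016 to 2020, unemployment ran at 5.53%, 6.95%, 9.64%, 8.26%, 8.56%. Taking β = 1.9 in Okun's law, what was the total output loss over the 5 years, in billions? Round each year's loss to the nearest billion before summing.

$4,169 billion

Year 2016: gap = -1.9 × (5.53 - 4.61) = -1.748%, loss ≈ 13807 × 1.748/100 ≈ 241.
Year 2017: gap = -1.9 × (6.95 - 4.61) = -4.446%, loss ≈ 13807 × 4.446/100 ≈ 614.
Year 2018: gap = -1.9 × (9.64 - 4.61) = -9.557%, loss ≈ 13807 × 9.557/100 ≈ 1320.
Year 2019: gap = -1.9 × (8.26 - 4.61) = -6.935%, loss ≈ 13807 × 6.935/100 ≈ 958.
Year 2020: gap = -1.9 × (8.56 - 4.61) = -7.505%, loss ≈ 13807 × 7.505/100 ≈ 1036.
Total lost output = 241 + 614 + 1320 + 958 + 1036 = 4169 billion.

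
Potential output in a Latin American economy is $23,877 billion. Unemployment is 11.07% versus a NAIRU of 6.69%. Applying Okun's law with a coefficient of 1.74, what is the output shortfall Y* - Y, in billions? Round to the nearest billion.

Output gap = -1.74 × (11.07 - 6.69) = -1.74 × 4.38 = -7.6212%.
Actual GDP ≈ 23877 × 0.923788 ≈ 22057 billion, so the shortfall is 23877 - 22057 = 1820 billion.

$1,820 billion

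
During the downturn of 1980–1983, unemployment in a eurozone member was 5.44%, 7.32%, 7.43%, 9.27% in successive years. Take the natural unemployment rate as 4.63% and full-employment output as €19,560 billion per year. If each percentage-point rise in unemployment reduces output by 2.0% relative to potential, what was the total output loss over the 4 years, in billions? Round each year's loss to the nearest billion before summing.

Year 1980: gap = -2.0 × (5.44 - 4.63) = -1.62%, loss ≈ 19560 × 1.62/100 ≈ 317.
Year 1981: gap = -2.0 × (7.32 - 4.63) = -5.38%, loss ≈ 19560 × 5.38/100 ≈ 1052.
Year 1982: gap = -2.0 × (7.43 - 4.63) = -5.6%, loss ≈ 19560 × 5.6/100 ≈ 1095.
Year 1983: gap = -2.0 × (9.27 - 4.63) = -9.28%, loss ≈ 19560 × 9.28/100 ≈ 1815.
Total lost output = 317 + 1052 + 1095 + 1815 = 4279 billion.

€4,279 billion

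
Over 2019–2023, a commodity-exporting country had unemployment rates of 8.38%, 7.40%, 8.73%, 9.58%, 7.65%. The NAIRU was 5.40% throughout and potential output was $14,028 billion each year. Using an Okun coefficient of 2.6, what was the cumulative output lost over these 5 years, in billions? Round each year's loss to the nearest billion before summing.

Year 2019: gap = -2.6 × (8.38 - 5.4) = -7.748%, loss ≈ 14028 × 7.748/100 ≈ 1087.
Year 2020: gap = -2.6 × (7.4 - 5.4) = -5.2%, loss ≈ 14028 × 5.2/100 ≈ 729.
Year 2021: gap = -2.6 × (8.73 - 5.4) = -8.658%, loss ≈ 14028 × 8.658/100 ≈ 1215.
Year 2022: gap = -2.6 × (9.58 - 5.4) = -10.868%, loss ≈ 14028 × 10.868/100 ≈ 1525.
Year 2023: gap = -2.6 × (7.65 - 5.4) = -5.85%, loss ≈ 14028 × 5.85/100 ≈ 821.
Total lost output = 1087 + 729 + 1215 + 1525 + 821 = 5377 billion.

$5,377 billion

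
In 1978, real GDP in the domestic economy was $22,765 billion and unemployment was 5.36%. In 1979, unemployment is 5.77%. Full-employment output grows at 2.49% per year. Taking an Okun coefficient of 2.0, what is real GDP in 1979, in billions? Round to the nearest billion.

Δu = 5.77 - 5.36 = 0.41 points.
Okun's law (growth form): g_Y = g_Y* - β × Δu = 2.49 - 2.0 × (0.41) = 2.49 - 0.82 = 1.67%.
Real GDP in the next year = 22765 × (1 + 1.67/100) = 22765 × 1.0167 ≈ 23145 billion.

$23,145 billion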